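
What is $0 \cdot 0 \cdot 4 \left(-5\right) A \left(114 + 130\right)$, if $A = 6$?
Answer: $0$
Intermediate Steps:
$0 \cdot 0 \cdot 4 \left(-5\right) A \left(114 + 130\right) = 0 \cdot 0 \cdot 4 \left(-5\right) 6 \left(114 + 130\right) = 0 \cdot 4 \left(-5\right) 6 \cdot 244 = 0 \left(-5\right) 6 \cdot 244 = 0 \cdot 6 \cdot 244 = 0 \cdot 244 = 0$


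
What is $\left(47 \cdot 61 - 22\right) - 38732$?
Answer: $-35887$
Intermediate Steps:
$\left(47 \cdot 61 - 22\right) - 38732 = \left(2867 - 22\right) - 38732 = 2845 - 38732 = -35887$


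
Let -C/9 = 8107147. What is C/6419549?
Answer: -72964323/6419549 ≈ -11.366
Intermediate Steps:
C = -72964323 (C = -9*8107147 = -72964323)
C/6419549 = -72964323/6419549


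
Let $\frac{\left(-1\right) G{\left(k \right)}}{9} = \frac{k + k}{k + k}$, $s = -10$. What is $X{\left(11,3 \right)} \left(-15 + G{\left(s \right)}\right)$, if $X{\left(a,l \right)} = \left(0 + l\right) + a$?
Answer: $-336$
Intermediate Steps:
$X{\left(a,l \right)} = a + l$ ($X{\left(a,l \right)} = l + a = a + l$)
$G{\left(k \right)} = -9$ ($G{\left(k \right)} = - 9 \frac{k + k}{k + k} = - 9 \frac{2 k}{2 k} = - 9 \cdot 2 k \frac{1}{2 k} = \left(-9\right) 1 = -9$)
$X{\left(11,3 \right)} \left(-15 + G{\left(s \right)}\right) = \left(11 + 3\right) \left(-15 - 9\right) = 14 \left(-24\right) = -336$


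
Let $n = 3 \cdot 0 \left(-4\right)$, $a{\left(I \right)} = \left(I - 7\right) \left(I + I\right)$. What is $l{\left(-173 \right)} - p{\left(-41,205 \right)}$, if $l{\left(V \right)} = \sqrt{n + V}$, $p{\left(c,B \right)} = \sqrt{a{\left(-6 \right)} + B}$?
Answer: $-19 + i \sqrt{173} \approx -19.0 + 13.153 i$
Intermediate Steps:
$a{\left(I \right)} = 2 I \left(-7 + I\right)$ ($a{\left(I \right)} = \left(-7 + I\right) 2 I = 2 I \left(-7 + I\right)$)
$p{\left(c,B \right)} = \sqrt{156 + B}$ ($p{\left(c,B \right)} = \sqrt{2 \left(-6\right) \left(-7 - 6\right) + B} = \sqrt{2 \left(-6\right) \left(-13\right) + B} = \sqrt{156 + B}$)
$n = 0$ ($n = 0 \left(-4\right) = 0$)
$l{\left(V \right)} = \sqrt{V}$ ($l{\left(V \right)} = \sqrt{0 + V} = \sqrt{V}$)
$l{\left(-173 \right)} - p{\left(-41,205 \right)} = \sqrt{-173} - \sqrt{156 + 205} = i \sqrt{173} - \sqrt{361} = i \sqrt{173} - 19 = -19 + i \sqrt{173}$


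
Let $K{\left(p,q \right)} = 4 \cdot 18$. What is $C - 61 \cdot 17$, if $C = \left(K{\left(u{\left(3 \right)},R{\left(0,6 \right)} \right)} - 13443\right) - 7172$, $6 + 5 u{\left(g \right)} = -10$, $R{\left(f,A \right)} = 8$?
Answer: $-21580$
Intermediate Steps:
$u{\left(g \right)} = - \frac{16}{5}$ ($u{\left(g \right)} = - \frac{6}{5} + \frac{1}{5} \left(-10\right) = - \frac{6}{5} - 2 = - \frac{16}{5}$)
$K{\left(p,q \right)} = 72$
$C = -20543$ ($C = \left(72 - 13443\right) - 7172 = -13371 - 7172 = -20543$)
$C - 61 \cdot 17 = -20543 - 61 \cdot 17 = -20543 - 1037 = -21580$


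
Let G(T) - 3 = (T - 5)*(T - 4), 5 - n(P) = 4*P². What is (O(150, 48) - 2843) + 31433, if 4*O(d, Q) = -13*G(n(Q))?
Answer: -1103916399/4 ≈ -2.7598e+8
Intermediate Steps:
n(P) = 5 - 4*P²
G(T) = 3 + (-5 + T)*(-4 + T) (G(T) = 3 + (T - 5)*(T - 4) = 3 + (-5 + T)*(-4 + T))
O(d, Q) = 143/2 - 117*Q² - 13*(5 - 4*Q²)²/4 (O(d, Q) = (-13*(23 + (5 - 4*Q²)² - 9*(5 - 4*Q²)))/4 = (-13*(23 + (5 - 4*Q²)² + (-45 + 36*Q²)))/4 = (-13*(-22 + (5 - 4*Q²)² + 36*Q²))/4 = (286 - 468*Q² - 13*(5 - 4*Q²)²)/4 = 143/2 - 117*Q² - 13*(5 - 4*Q²)²/4)
(O(150, 48) - 2843) + 31433 = ((-39/4 - 52*48⁴ + 13*48²) - 2843) + 31433 = ((-39/4 - 52*5308416 + 13*2304) - 2843) + 31433 = ((-39/4 - 276037632 + 29952) - 2843) + 31433 = (-1104030759/4 - 2843) + 31433 = -1104042131/4 + 31433 = -1103916399/4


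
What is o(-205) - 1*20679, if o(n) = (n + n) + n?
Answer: -21294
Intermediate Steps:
o(n) = 3*n (o(n) = 2*n + n = 3*n)
o(-205) - 1*20679 = 3*(-205) - 1*20679 = -615 - 20679 = -21294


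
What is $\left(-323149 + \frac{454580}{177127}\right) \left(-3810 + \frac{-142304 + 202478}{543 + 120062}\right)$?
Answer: $\frac{26297686673392800468}{21362401835} \approx 1.231 \cdot 10^{9}$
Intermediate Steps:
$\left(-323149 + \frac{454580}{177127}\right) \left(-3810 + \frac{-142304 + 202478}{543 + 120062}\right) = \left(-323149 + 454580 \cdot \frac{1}{177127}\right) \left(-3810 + \frac{60174}{120605}\right) = \left(-323149 + \frac{454580}{177127}\right) \left(-3810 + 60174 \cdot \frac{1}{120605}\right) = - \frac{57237958343 \left(-3810 + \frac{60174}{120605}\right)}{177127} = \left(- \frac{57237958343}{177127}\right) \left(- \frac{459444876}{120605}\right) = \frac{26297686673392800468}{21362401835}$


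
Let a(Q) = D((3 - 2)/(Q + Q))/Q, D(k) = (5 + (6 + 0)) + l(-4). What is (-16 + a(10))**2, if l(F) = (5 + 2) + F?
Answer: 5329/25 ≈ 213.16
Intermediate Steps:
l(F) = 7 + F
D(k) = 14 (D(k) = (5 + (6 + 0)) + (7 - 4) = (5 + 6) + 3 = 11 + 3 = 14)
a(Q) = 14/Q
(-16 + a(10))**2 = (-16 + 14/10)**2 = (-16 + 14*(1/10))**2 = (-16 + 7/5)**2 = (-73/5)**2 = 5329/25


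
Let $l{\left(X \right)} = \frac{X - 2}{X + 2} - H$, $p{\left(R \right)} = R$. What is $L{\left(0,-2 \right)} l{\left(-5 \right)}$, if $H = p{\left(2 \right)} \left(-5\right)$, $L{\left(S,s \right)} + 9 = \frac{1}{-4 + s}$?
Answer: $- \frac{2035}{18} \approx -113.06$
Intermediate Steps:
$L{\left(S,s \right)} = -9 + \frac{1}{-4 + s}$
$H = -10$ ($H = 2 \left(-5\right) = -10$)
$l{\left(X \right)} = 10 + \frac{-2 + X}{2 + X}$ ($l{\left(X \right)} = \frac{X - 2}{X + 2} - -10 = \frac{-2 + X}{2 + X} + 10 = 10 + \frac{-2 + X}{2 + X}$)
$L{\left(0,-2 \right)} l{\left(-5 \right)} = \frac{37 - -18}{-4 - 2} \frac{18 + 11 \left(-5\right)}{2 - 5} = \frac{37 + 18}{-6} \frac{18 - 55}{-3} = \left(- \frac{1}{6}\right) 55 \left(\left(- \frac{1}{3}\right) \left(-37\right)\right) = \left(- \frac{55}{6}\right) \frac{37}{3} = - \frac{2035}{18}$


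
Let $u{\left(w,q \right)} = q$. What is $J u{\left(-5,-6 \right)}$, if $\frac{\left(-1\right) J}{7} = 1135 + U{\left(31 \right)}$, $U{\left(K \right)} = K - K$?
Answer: $47670$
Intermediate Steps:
$U{\left(K \right)} = 0$
$J = -7945$ ($J = - 7 \left(1135 + 0\right) = \left(-7\right) 1135 = -7945$)
$J u{\left(-5,-6 \right)} = \left(-7945\right) \left(-6\right) = 47670$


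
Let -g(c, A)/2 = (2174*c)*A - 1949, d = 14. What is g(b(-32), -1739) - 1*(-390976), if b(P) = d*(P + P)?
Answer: -6774415238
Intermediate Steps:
b(P) = 28*P (b(P) = 14*(P + P) = 14*(2*P) = 28*P)
g(c, A) = 3898 - 4348*A*c (g(c, A) = -2*((2174*c)*A - 1949) = -2*(2174*A*c - 1949) = -2*(-1949 + 2174*A*c) = 3898 - 4348*A*c)
g(b(-32), -1739) - 1*(-390976) = (3898 - 4348*(-1739)*28*(-32)) - 1*(-390976) = (3898 - 4348*(-1739)*(-896)) + 390976 = (3898 - 6774810112) + 390976 = -6774806214 + 390976 = -6774415238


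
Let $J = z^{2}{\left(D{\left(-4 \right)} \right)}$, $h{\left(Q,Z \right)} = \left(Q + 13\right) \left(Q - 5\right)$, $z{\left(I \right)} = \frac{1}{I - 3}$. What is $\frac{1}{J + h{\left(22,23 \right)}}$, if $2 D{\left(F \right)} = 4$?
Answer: $\frac{1}{596} \approx 0.0016779$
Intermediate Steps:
$D{\left(F \right)} = 2$ ($D{\left(F \right)} = \frac{1}{2} \cdot 4 = 2$)
$z{\left(I \right)} = \frac{1}{-3 + I}$
$h{\left(Q,Z \right)} = \left(-5 + Q\right) \left(13 + Q\right)$ ($h{\left(Q,Z \right)} = \left(13 + Q\right) \left(-5 + Q\right) = \left(-5 + Q\right) \left(13 + Q\right)$)
$J = 1$ ($J = \left(\frac{1}{-3 + 2}\right)^{2} = \left(\frac{1}{-1}\right)^{2} = \left(-1\right)^{2} = 1$)
$\frac{1}{J + h{\left(22,23 \right)}} = \frac{1}{1 + \left(-65 + 22^{2} + 8 \cdot 22\right)} = \frac{1}{1 + \left(-65 + 484 + 176\right)} = \frac{1}{1 + 595} = \frac{1}{596}$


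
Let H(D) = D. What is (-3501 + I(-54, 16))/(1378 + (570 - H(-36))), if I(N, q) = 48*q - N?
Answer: -2679/1984 ≈ -1.3503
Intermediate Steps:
I(N, q) = -N + 48*q
(-3501 + I(-54, 16))/(1378 + (570 - H(-36))) = (-3501 + (-1*(-54) + 48*16))/(1378 + (570 - 1*(-36))) = (-3501 + (54 + 768))/(1378 + (570 + 36)) = (-3501 + 822)/(1378 + 606) = -2679/1984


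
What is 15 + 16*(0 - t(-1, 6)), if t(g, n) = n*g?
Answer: 111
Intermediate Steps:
t(g, n) = g*n
15 + 16*(0 - t(-1, 6)) = 15 + 16*(0 - (-1)*6) = 15 + 16*(0 - 1*(-6)) = 15 + 16*(0 + 6) = 15 + 16*6 = 15 + 96 = 111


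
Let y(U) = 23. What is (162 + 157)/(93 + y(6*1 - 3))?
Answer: 11/4 ≈ 2.7500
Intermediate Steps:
(162 + 157)/(93 + y(6*1 - 3)) = (162 + 157)/(93 + 23) = 319/116 = 319*(1/116) = 11/4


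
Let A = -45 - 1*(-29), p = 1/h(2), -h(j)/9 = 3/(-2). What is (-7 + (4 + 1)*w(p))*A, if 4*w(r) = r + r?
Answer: 2944/27 ≈ 109.04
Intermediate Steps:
h(j) = 27/2 (h(j) = -27/(-2) = -27*(-1)/2 = -9*(-3/2) = 27/2)
p = 2/27 (p = 1/(27/2) = 2/27 ≈ 0.074074)
w(r) = r/2 (w(r) = (r + r)/4 = (2*r)/4 = r/2)
A = -16 (A = -45 + 29 = -16)
(-7 + (4 + 1)*w(p))*A = (-7 + (4 + 1)*((1/2)*(2/27)))*(-16) = (-7 + 5*(1/27))*(-16) = (-7 + 5/27)*(-16) = -184/27*(-16) = 2944/27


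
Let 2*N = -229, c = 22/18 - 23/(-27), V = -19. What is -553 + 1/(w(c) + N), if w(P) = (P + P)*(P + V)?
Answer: -148929335/269309 ≈ -553.01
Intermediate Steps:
c = 56/27 (c = 22*(1/18) - 23*(-1/27) = 11/9 + 23/27 = 56/27 ≈ 2.0741)
w(P) = 2*P*(-19 + P) (w(P) = (P + P)*(P - 19) = (2*P)*(-19 + P) = 2*P*(-19 + P))
N = -229/2 (N = (1/2)*(-229) = -229/2 ≈ -114.50)
-553 + 1/(w(c) + N) = -553 + 1/(2*(56/27)*(-19 + 56/27) - 229/2) = -553 + 1/(2*(56/27)*(-457/27) - 229/2) = -553 + 1/(-51184/729 - 229/2) = -553 + 1/(-269309/1458) = -553 - 1458/269309 = -148929335/269309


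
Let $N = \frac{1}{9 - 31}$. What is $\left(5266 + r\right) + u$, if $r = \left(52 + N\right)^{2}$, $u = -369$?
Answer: $\frac{3676597}{484} \approx 7596.3$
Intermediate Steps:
$N = - \frac{1}{22}$ ($N = \frac{1}{9 - 31} = \frac{1}{-22} = - \frac{1}{22} \approx -0.045455$)
$r = \frac{1306449}{484}$ ($r = \left(52 - \frac{1}{22}\right)^{2} = \left(\frac{1143}{22}\right)^{2} = \frac{1306449}{484} \approx 2699.3$)
$\left(5266 + r\right) + u = \left(5266 + \frac{1306449}{484}\right) - 369 = \frac{3855193}{484} - 369 = \frac{3676597}{484}$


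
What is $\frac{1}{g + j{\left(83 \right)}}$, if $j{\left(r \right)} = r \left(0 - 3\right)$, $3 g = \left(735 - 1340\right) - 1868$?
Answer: $- \frac{3}{3220} \approx -0.00093168$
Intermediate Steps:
$g = - \frac{2473}{3}$ ($g = \frac{\left(735 - 1340\right) - 1868}{3} = \frac{-605 - 1868}{3} = \frac{1}{3} \left(-2473\right) = - \frac{2473}{3} \approx -824.33$)
$j{\left(r \right)} = - 3 r$ ($j{\left(r \right)} = r \left(0 - 3\right) = r \left(-3\right) = - 3 r$)
$\frac{1}{g + j{\left(83 \right)}} = \frac{1}{- \frac{2473}{3} - 249} = \frac{1}{- \frac{3220}{3}} = - \frac{3}{3220}$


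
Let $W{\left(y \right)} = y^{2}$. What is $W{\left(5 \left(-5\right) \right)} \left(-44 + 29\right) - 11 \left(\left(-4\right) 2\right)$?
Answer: $-9287$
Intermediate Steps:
$W{\left(5 \left(-5\right) \right)} \left(-44 + 29\right) - 11 \left(\left(-4\right) 2\right) = \left(5 \left(-5\right)\right)^{2} \left(-44 + 29\right) - 11 \left(\left(-4\right) 2\right) = \left(-25\right)^{2} \left(-15\right) - -88 = 625 \left(-15\right) + 88 = -9375 + 88 = -9287$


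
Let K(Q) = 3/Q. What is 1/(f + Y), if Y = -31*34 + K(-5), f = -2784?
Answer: -5/19193 ≈ -0.00026051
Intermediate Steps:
Y = -5273/5 (Y = -31*34 + 3/(-5) = -1054 + 3*(-⅕) = -1054 - ⅗ = -5273/5 ≈ -1054.6)
1/(f + Y) = 1/(-2784 - 5273/5) = 1/(-19193/5) = -5/19193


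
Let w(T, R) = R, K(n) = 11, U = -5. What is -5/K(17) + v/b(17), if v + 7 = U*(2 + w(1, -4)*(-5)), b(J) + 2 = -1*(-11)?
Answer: -148/11 ≈ -13.455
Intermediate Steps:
b(J) = 9 (b(J) = -2 - 1*(-11) = -2 + 11 = 9)
v = -117 (v = -7 - 5*(2 - 4*(-5)) = -7 - 5*(2 + 20) = -7 - 5*22 = -7 - 110 = -117)
-5/K(17) + v/b(17) = -5/11 - 117/9 = -5*1/11 - 117*⅑ = -5/11 - 13 = -148/11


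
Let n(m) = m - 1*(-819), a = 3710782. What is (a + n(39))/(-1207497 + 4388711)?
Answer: 1855820/1590607 ≈ 1.1667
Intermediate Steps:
n(m) = 819 + m (n(m) = m + 819 = 819 + m)
(a + n(39))/(-1207497 + 4388711) = (3710782 + (819 + 39))/(-1207497 + 4388711) = (3710782 + 858)/3181214 = 3711640*(1/3181214) = 1855820/1590607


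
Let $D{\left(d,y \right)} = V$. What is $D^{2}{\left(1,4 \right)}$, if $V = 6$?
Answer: $36$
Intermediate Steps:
$D{\left(d,y \right)} = 6$
$D^{2}{\left(1,4 \right)} = 6^{2} = 36$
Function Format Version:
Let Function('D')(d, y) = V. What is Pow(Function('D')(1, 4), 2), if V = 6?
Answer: 36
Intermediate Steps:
Function('D')(d, y) = 6
Pow(Function('D')(1, 4), 2) = Pow(6, 2) = 36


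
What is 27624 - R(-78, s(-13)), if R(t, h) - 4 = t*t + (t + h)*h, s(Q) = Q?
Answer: 20353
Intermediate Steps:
R(t, h) = 4 + t² + h*(h + t) (R(t, h) = 4 + (t*t + (t + h)*h) = 4 + (t² + (h + t)*h) = 4 + (t² + h*(h + t)) = 4 + t² + h*(h + t))
27624 - R(-78, s(-13)) = 27624 - (4 + (-13)² + (-78)² - 13*(-78)) = 27624 - (4 + 169 + 6084 + 1014) = 27624 - 1*7271 = 27624 - 7271 = 20353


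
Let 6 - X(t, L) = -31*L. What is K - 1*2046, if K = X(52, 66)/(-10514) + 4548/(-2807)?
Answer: -4316911596/2108057 ≈ -2047.8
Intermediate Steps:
X(t, L) = 6 + 31*L (X(t, L) = 6 - (-31)*L = 6 + 31*L)
K = -3826974/2108057 (K = (6 + 31*66)/(-10514) + 4548/(-2807) = (6 + 2046)*(-1/10514) + 4548*(-1/2807) = 2052*(-1/10514) - 4548/2807 = -1026/5257 - 4548/2807 = -3826974/2108057 ≈ -1.8154)
K - 1*2046 = -3826974/2108057 - 1*2046 = -3826974/2108057 - 2046 = -4316911596/2108057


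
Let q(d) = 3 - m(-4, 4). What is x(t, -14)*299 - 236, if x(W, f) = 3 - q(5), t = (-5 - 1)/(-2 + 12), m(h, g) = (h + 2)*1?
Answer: -834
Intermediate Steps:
m(h, g) = 2 + h (m(h, g) = (2 + h)*1 = 2 + h)
t = -⅗ (t = -6/10 = -6*⅒ = -⅗ ≈ -0.60000)
q(d) = 5 (q(d) = 3 - (2 - 4) = 3 - 1*(-2) = 3 + 2 = 5)
x(W, f) = -2 (x(W, f) = 3 - 1*5 = 3 - 5 = -2)
x(t, -14)*299 - 236 = -2*299 - 236 = -598 - 236 = -834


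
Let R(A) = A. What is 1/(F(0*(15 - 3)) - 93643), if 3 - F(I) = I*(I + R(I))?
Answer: -1/93640 ≈ -1.0679e-5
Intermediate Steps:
F(I) = 3 - 2*I² (F(I) = 3 - I*(I + I) = 3 - I*2*I = 3 - 2*I²)
1/(F(0*(15 - 3)) - 93643) = 1/((3 - 2*(0*(15 - 3))²) - 93643) = 1/((3 - 2*(0*12)²) - 93643) = 1/((3 - 2*0²) - 93643) = 1/((3 - 2*0) - 93643) = 1/((3 + 0) - 93643) = 1/(3 - 93643) = 1/(-93640) = -1/93640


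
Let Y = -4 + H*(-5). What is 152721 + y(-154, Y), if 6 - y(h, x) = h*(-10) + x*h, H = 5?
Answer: 146721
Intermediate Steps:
Y = -29 (Y = -4 + 5*(-5) = -4 - 25 = -29)
y(h, x) = 6 + 10*h - h*x (y(h, x) = 6 - (h*(-10) + x*h) = 6 - (-10*h + h*x) = 6 + (10*h - h*x) = 6 + 10*h - h*x)
152721 + y(-154, Y) = 152721 + (6 + 10*(-154) - 1*(-154)*(-29)) = 152721 + (6 - 1540 - 4466) = 152721 - 6000 = 146721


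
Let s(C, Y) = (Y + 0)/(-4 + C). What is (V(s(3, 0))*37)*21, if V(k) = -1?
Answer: -777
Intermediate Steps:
s(C, Y) = Y/(-4 + C)
(V(s(3, 0))*37)*21 = -1*37*21 = -37*21 = -777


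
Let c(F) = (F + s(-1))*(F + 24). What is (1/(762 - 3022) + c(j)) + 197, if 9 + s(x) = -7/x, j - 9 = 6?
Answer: 1591039/2260 ≈ 704.00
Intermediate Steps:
j = 15 (j = 9 + 6 = 15)
s(x) = -9 - 7/x
c(F) = (-2 + F)*(24 + F) (c(F) = (F + (-9 - 7/(-1)))*(F + 24) = (F + (-9 - 7*(-1)))*(24 + F) = (F + (-9 + 7))*(24 + F) = (F - 2)*(24 + F) = (-2 + F)*(24 + F))
(1/(762 - 3022) + c(j)) + 197 = (1/(762 - 3022) + (-48 + 15**2 + 22*15)) + 197 = (1/(-2260) + (-48 + 225 + 330)) + 197 = (-1/2260 + 507) + 197 = 1145819/2260 + 197 = 1591039/2260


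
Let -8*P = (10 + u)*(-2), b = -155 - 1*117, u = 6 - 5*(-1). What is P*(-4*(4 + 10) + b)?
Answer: -1722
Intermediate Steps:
u = 11 (u = 6 + 5 = 11)
b = -272 (b = -155 - 117 = -272)
P = 21/4 (P = -(10 + 11)*(-2)/8 = -21*(-2)/8 = -⅛*(-42) = 21/4 ≈ 5.2500)
P*(-4*(4 + 10) + b) = 21*(-4*(4 + 10) - 272)/4 = 21*(-4*14 - 272)/4 = 21*(-56 - 272)/4 = (21/4)*(-328) = -1722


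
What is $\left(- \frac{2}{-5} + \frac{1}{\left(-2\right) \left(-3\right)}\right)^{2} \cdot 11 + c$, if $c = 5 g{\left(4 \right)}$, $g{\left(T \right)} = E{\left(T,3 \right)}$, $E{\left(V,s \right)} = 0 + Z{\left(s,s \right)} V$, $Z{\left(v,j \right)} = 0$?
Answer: $\frac{3179}{900} \approx 3.5322$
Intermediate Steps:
$E{\left(V,s \right)} = 0$ ($E{\left(V,s \right)} = 0 + 0 V = 0 + 0 = 0$)
$g{\left(T \right)} = 0$
$c = 0$ ($c = 5 \cdot 0 = 0$)
$\left(- \frac{2}{-5} + \frac{1}{\left(-2\right) \left(-3\right)}\right)^{2} \cdot 11 + c = \left(- \frac{2}{-5} + \frac{1}{\left(-2\right) \left(-3\right)}\right)^{2} \cdot 11 + 0 = \left(\left(-2\right) \left(- \frac{1}{5}\right) - - \frac{1}{6}\right)^{2} \cdot 11 + 0 = \left(\frac{2}{5} + \frac{1}{6}\right)^{2} \cdot 11 + 0 = \left(\frac{17}{30}\right)^{2} \cdot 11 + 0 = \frac{289}{900} \cdot 11 + 0 = \frac{3179}{900} + 0 = \frac{3179}{900}$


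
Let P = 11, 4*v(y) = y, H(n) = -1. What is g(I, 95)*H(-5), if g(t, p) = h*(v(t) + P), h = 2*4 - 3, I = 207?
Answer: -1255/4 ≈ -313.75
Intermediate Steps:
v(y) = y/4
h = 5 (h = 8 - 3 = 5)
g(t, p) = 55 + 5*t/4 (g(t, p) = 5*(t/4 + 11) = 5*(11 + t/4) = 55 + 5*t/4)
g(I, 95)*H(-5) = (55 + (5/4)*207)*(-1) = (55 + 1035/4)*(-1) = (1255/4)*(-1) = -1255/4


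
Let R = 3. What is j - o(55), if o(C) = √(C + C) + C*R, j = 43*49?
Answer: 1942 - √110 ≈ 1931.5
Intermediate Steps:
j = 2107
o(C) = 3*C + √2*√C (o(C) = √(C + C) + C*3 = √(2*C) + 3*C = √2*√C + 3*C = 3*C + √2*√C)
j - o(55) = 2107 - (3*55 + √2*√55) = 2107 - (165 + √110) = 2107 + (-165 - √110) = 1942 - √110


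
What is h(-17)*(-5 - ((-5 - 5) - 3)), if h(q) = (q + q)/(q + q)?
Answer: 8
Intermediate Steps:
h(q) = 1 (h(q) = (2*q)/((2*q)) = (2*q)*(1/(2*q)) = 1)
h(-17)*(-5 - ((-5 - 5) - 3)) = 1*(-5 - ((-5 - 5) - 3)) = 1*(-5 - (-10 - 3)) = 1*(-5 - 1*(-13)) = 1*(-5 + 13) = 1*8 = 8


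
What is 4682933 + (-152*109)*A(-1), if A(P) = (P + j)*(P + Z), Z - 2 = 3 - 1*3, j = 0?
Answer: 4699501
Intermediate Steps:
Z = 2 (Z = 2 + (3 - 1*3) = 2 + (3 - 3) = 2 + 0 = 2)
A(P) = P*(2 + P) (A(P) = (P + 0)*(P + 2) = P*(2 + P))
4682933 + (-152*109)*A(-1) = 4682933 + (-152*109)*(-(2 - 1)) = 4682933 - (-16568) = 4682933 - 16568*(-1) = 4682933 + 16568 = 4699501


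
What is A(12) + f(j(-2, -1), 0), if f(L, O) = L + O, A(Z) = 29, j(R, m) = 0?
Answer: 29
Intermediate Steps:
A(12) + f(j(-2, -1), 0) = 29 + (0 + 0) = 29 + 0 = 29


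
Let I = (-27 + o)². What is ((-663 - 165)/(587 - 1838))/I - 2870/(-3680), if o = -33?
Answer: 8978041/11509200 ≈ 0.78008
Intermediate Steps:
I = 3600 (I = (-27 - 33)² = (-60)² = 3600)
((-663 - 165)/(587 - 1838))/I - 2870/(-3680) = ((-663 - 165)/(587 - 1838))/3600 - 2870/(-3680) = -828/(-1251)*(1/3600) - 2870*(-1/3680) = -828*(-1/1251)*(1/3600) + 287/368 = (92/139)*(1/3600) + 287/368 = 23/125100 + 287/368 = 8978041/11509200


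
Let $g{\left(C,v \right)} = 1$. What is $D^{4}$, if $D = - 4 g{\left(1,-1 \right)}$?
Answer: $256$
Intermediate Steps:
$D = -4$ ($D = \left(-4\right) 1 = -4$)
$D^{4} = \left(-4\right)^{4} = 256$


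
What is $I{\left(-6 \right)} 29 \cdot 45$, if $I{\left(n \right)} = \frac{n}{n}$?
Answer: $1305$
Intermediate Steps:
$I{\left(n \right)} = 1$
$I{\left(-6 \right)} 29 \cdot 45 = 1 \cdot 29 \cdot 45 = 29 \cdot 45 = 1305$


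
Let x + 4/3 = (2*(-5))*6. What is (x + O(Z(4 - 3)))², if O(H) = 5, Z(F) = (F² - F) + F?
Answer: 28561/9 ≈ 3173.4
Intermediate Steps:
Z(F) = F²
x = -184/3 (x = -4/3 + (2*(-5))*6 = -4/3 - 10*6 = -4/3 - 60 = -184/3 ≈ -61.333)
(x + O(Z(4 - 3)))² = (-184/3 + 5)² = (-169/3)² = 28561/9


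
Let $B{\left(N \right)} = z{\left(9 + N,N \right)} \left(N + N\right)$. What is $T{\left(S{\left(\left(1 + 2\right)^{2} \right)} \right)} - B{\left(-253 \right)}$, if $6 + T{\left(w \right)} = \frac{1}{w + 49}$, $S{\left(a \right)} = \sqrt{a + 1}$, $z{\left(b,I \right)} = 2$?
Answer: $\frac{2405395}{2391} - \frac{\sqrt{10}}{2391} \approx 1006.0$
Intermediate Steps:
$B{\left(N \right)} = 4 N$ ($B{\left(N \right)} = 2 \left(N + N\right) = 2 \cdot 2 N = 4 N$)
$S{\left(a \right)} = \sqrt{1 + a}$
$T{\left(w \right)} = -6 + \frac{1}{49 + w}$ ($T{\left(w \right)} = -6 + \frac{1}{w + 49} = -6 + \frac{1}{49 + w}$)
$T{\left(S{\left(\left(1 + 2\right)^{2} \right)} \right)} - B{\left(-253 \right)} = \frac{-293 - 6 \sqrt{1 + \left(1 + 2\right)^{2}}}{49 + \sqrt{1 + \left(1 + 2\right)^{2}}} - 4 \left(-253\right) = \frac{-293 - 6 \sqrt{1 + 3^{2}}}{49 + \sqrt{1 + 3^{2}}} - -1012 = \frac{-293 - 6 \sqrt{1 + 9}}{49 + \sqrt{1 + 9}} + 1012 = \frac{-293 - 6 \sqrt{10}}{49 + \sqrt{10}} + 1012 = 1012 + \frac{-293 - 6 \sqrt{10}}{49 + \sqrt{10}}$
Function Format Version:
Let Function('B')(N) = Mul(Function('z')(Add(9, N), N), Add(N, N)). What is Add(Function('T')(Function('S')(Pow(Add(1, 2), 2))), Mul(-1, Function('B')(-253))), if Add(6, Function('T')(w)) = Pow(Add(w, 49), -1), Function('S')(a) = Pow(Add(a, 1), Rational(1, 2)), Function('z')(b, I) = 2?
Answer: Add(Rational(2405395, 2391), Mul(Rational(-1, 2391), Pow(10, Rational(1, 2)))) ≈ 1006.0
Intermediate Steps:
Function('B')(N) = Mul(4, N) (Function('B')(N) = Mul(2, Add(N, N)) = Mul(2, Mul(2, N)) = Mul(4, N))
Function('S')(a) = Pow(Add(1, a), Rational(1, 2))
Function('T')(w) = Add(-6, Pow(Add(49, w), -1)) (Function('T')(w) = Add(-6, Pow(Add(w, 49), -1)) = Add(-6, Pow(Add(49, w), -1)))
Add(Function('T')(Function('S')(Pow(Add(1, 2), 2))), Mul(-1, Function('B')(-253))) = Add(Mul(Pow(Add(49, Pow(Add(1, Pow(Add(1, 2), 2)), Rational(1, 2))), -1), Add(-293, Mul(-6, Pow(Add(1, Pow(Add(1, 2), 2)), Rational(1, 2))))), Mul(-1, Mul(4, -253))) = Add(Mul(Pow(Add(49, Pow(Add(1, Pow(3, 2)), Rational(1, 2))), -1), Add(-293, Mul(-6, Pow(Add(1, Pow(3, 2)), Rational(1, 2))))), Mul(-1, -1012)) = Add(Mul(Pow(Add(49, Pow(Add(1, 9), Rational(1, 2))), -1), Add(-293, Mul(-6, Pow(Add(1, 9), Rational(1, 2))))), 1012) = Add(Mul(Pow(Add(49, Pow(10, Rational(1, 2))), -1), Add(-293, Mul(-6, Pow(10, Rational(1, 2))))), 1012) = Add(1012, Mul(Pow(Add(49, Pow(10, Rational(1, 2))), -1), Add(-293, Mul(-6, Pow(10, Rational(1, 2))))))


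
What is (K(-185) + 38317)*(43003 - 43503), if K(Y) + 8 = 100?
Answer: -19204500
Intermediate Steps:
K(Y) = 92 (K(Y) = -8 + 100 = 92)
(K(-185) + 38317)*(43003 - 43503) = (92 + 38317)*(43003 - 43503) = 38409*(-500) = -19204500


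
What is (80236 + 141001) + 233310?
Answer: 454547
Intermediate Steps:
(80236 + 141001) + 233310 = 221237 + 233310 = 454547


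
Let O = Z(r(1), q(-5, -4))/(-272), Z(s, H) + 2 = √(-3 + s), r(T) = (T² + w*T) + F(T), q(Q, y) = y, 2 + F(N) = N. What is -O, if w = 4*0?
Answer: -1/136 + I*√3/272 ≈ -0.0073529 + 0.0063678*I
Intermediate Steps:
w = 0
F(N) = -2 + N
r(T) = -2 + T + T² (r(T) = (T² + 0*T) + (-2 + T) = (T² + 0) + (-2 + T) = T² + (-2 + T) = -2 + T + T²)
Z(s, H) = -2 + √(-3 + s)
O = 1/136 - I*√3/272 (O = (-2 + √(-3 + (-2 + 1 + 1²)))/(-272) = (-2 + √(-3 + (-2 + 1 + 1)))*(-1/272) = (-2 + √(-3 + 0))*(-1/272) = (-2 + √(-3))*(-1/272) = (-2 + I*√3)*(-1/272) = 1/136 - I*√3/272 ≈ 0.0073529 - 0.0063678*I)
-O = -(1/136 - I*√3/272) = -1/136 + I*√3/272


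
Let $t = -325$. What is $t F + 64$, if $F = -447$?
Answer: $145339$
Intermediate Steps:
$t F + 64 = \left(-325\right) \left(-447\right) + 64 = 145275 + 64 = 145339$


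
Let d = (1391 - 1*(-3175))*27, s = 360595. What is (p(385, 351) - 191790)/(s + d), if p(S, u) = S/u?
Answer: -67317905/169840827 ≈ -0.39636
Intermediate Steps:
d = 123282 (d = (1391 + 3175)*27 = 4566*27 = 123282)
(p(385, 351) - 191790)/(s + d) = (385/351 - 191790)/(360595 + 123282) = (385*(1/351) - 191790)/483877 = (385/351 - 191790)*(1/483877) = -67317905/351*1/483877 = -67317905/169840827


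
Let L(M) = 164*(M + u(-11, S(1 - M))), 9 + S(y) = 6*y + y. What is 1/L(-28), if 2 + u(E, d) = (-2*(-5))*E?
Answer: -1/22960 ≈ -4.3554e-5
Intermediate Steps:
S(y) = -9 + 7*y (S(y) = -9 + (6*y + y) = -9 + 7*y)
u(E, d) = -2 + 10*E (u(E, d) = -2 + (-2*(-5))*E = -2 + 10*E)
L(M) = -18368 + 164*M (L(M) = 164*(M + (-2 + 10*(-11))) = 164*(M + (-2 - 110)) = 164*(M - 112) = 164*(-112 + M) = -18368 + 164*M)
1/L(-28) = 1/(-18368 + 164*(-28)) = 1/(-18368 - 4592) = 1/(-22960) = -1/22960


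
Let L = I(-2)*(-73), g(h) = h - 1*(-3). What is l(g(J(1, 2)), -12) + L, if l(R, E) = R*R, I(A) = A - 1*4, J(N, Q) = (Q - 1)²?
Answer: 454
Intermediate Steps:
J(N, Q) = (-1 + Q)²
I(A) = -4 + A (I(A) = A - 4 = -4 + A)
g(h) = 3 + h (g(h) = h + 3 = 3 + h)
l(R, E) = R²
L = 438 (L = (-4 - 2)*(-73) = -6*(-73) = 438)
l(g(J(1, 2)), -12) + L = (3 + (-1 + 2)²)² + 438 = (3 + 1²)² + 438 = (3 + 1)² + 438 = 4² + 438 = 16 + 438 = 454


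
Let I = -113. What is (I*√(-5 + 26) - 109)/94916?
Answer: -109/94916 - 113*√21/94916 ≈ -0.0066041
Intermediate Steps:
(I*√(-5 + 26) - 109)/94916 = (-113*√(-5 + 26) - 109)/94916 = (-113*√21 - 109)*(1/94916) = (-109 - 113*√21)*(1/94916) = -109/94916 - 113*√21/94916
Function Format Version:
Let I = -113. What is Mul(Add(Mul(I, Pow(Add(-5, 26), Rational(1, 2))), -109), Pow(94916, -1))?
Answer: Add(Rational(-109, 94916), Mul(Rational(-113, 94916), Pow(21, Rational(1, 2)))) ≈ -0.0066041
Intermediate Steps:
Mul(Add(Mul(I, Pow(Add(-5, 26), Rational(1, 2))), -109), Pow(94916, -1)) = Mul(Add(Mul(-113, Pow(Add(-5, 26), Rational(1, 2))), -109), Pow(94916, -1)) = Mul(Add(Mul(-113, Pow(21, Rational(1, 2))), -109), Rational(1, 94916)) = Mul(Add(-109, Mul(-113, Pow(21, Rational(1, 2)))), Rational(1, 94916)) = Add(Rational(-109, 94916), Mul(Rational(-113, 94916), Pow(21, Rational(1, 2))))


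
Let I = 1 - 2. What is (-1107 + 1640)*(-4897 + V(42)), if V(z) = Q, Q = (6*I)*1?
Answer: -2613299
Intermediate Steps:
I = -1
Q = -6 (Q = (6*(-1))*1 = -6*1 = -6)
V(z) = -6
(-1107 + 1640)*(-4897 + V(42)) = (-1107 + 1640)*(-4897 - 6) = 533*(-4903) = -2613299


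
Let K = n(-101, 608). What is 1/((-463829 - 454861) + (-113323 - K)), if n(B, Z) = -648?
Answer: -1/1031365 ≈ -9.6959e-7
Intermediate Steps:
K = -648
1/((-463829 - 454861) + (-113323 - K)) = 1/((-463829 - 454861) + (-113323 - 1*(-648))) = 1/(-918690 + (-113323 + 648)) = 1/(-918690 - 112675) = 1/(-1031365) = -1/1031365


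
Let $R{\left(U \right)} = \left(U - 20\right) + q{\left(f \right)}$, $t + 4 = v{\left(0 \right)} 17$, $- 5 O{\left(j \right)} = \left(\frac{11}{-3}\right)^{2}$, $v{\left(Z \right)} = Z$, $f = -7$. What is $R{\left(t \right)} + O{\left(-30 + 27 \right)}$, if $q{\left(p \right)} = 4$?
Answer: $- \frac{1021}{45} \approx -22.689$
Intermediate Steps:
$O{\left(j \right)} = - \frac{121}{45}$ ($O{\left(j \right)} = - \frac{\left(\frac{11}{-3}\right)^{2}}{5} = - \frac{\left(11 \left(- \frac{1}{3}\right)\right)^{2}}{5} = - \frac{\left(- \frac{11}{3}\right)^{2}}{5} = \left(- \frac{1}{5}\right) \frac{121}{9} = - \frac{121}{45}$)
$t = -4$ ($t = -4 + 0 \cdot 17 = -4 + 0 = -4$)
$R{\left(U \right)} = -16 + U$ ($R{\left(U \right)} = \left(U - 20\right) + 4 = \left(-20 + U\right) + 4 = -16 + U$)
$R{\left(t \right)} + O{\left(-30 + 27 \right)} = \left(-16 - 4\right) - \frac{121}{45} = -20 - \frac{121}{45} = - \frac{1021}{45}$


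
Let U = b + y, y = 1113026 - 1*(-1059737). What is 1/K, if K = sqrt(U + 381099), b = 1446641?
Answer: sqrt(4000503)/4000503 ≈ 0.00049997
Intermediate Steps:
y = 2172763 (y = 1113026 + 1059737 = 2172763)
U = 3619404 (U = 1446641 + 2172763 = 3619404)
K = sqrt(4000503) (K = sqrt(3619404 + 381099) = sqrt(4000503) ≈ 2000.1)
1/K = 1/(sqrt(4000503)) = sqrt(4000503)/4000503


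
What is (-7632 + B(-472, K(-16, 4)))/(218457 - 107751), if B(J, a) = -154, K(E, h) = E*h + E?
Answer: -3893/55353 ≈ -0.070330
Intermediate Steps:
K(E, h) = E + E*h
(-7632 + B(-472, K(-16, 4)))/(218457 - 107751) = (-7632 - 154)/(218457 - 107751) = -7786/110706 = -7786*1/110706 = -3893/55353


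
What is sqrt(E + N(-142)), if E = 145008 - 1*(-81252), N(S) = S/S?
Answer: sqrt(226261) ≈ 475.67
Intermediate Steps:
N(S) = 1
E = 226260 (E = 145008 + 81252 = 226260)
sqrt(E + N(-142)) = sqrt(226260 + 1) = sqrt(226261)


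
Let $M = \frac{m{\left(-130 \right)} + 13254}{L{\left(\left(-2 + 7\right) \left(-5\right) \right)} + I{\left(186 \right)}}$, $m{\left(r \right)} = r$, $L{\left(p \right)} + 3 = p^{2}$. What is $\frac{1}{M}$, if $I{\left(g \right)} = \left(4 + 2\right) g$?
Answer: $\frac{869}{6562} \approx 0.13243$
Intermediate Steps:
$L{\left(p \right)} = -3 + p^{2}$
$I{\left(g \right)} = 6 g$
$M = \frac{6562}{869}$ ($M = \frac{-130 + 13254}{\left(-3 + \left(\left(-2 + 7\right) \left(-5\right)\right)^{2}\right) + 6 \cdot 186} = \frac{13124}{\left(-3 + \left(5 \left(-5\right)\right)^{2}\right) + 1116} = \frac{13124}{\left(-3 + \left(-25\right)^{2}\right) + 1116} = \frac{13124}{\left(-3 + 625\right) + 1116} = \frac{13124}{622 + 1116} = \frac{13124}{1738} = 13124 \cdot \frac{1}{1738} = \frac{6562}{869} \approx 7.5512$)
$\frac{1}{M} = \frac{1}{\frac{6562}{869}} = \frac{869}{6562}$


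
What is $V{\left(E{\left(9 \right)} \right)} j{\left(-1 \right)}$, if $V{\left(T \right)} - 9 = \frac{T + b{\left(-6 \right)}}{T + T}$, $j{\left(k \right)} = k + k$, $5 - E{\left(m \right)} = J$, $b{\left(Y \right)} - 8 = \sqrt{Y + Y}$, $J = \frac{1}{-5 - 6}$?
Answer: $- \frac{144}{7} - \frac{11 i \sqrt{3}}{28} \approx -20.571 - 0.68045 i$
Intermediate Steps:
$J = - \frac{1}{11}$ ($J = \frac{1}{-11} = - \frac{1}{11} \approx -0.090909$)
$b{\left(Y \right)} = 8 + \sqrt{2} \sqrt{Y}$ ($b{\left(Y \right)} = 8 + \sqrt{Y + Y} = 8 + \sqrt{2 Y} = 8 + \sqrt{2} \sqrt{Y}$)
$E{\left(m \right)} = \frac{56}{11}$ ($E{\left(m \right)} = 5 - - \frac{1}{11} = 5 + \frac{1}{11} = \frac{56}{11}$)
$j{\left(k \right)} = 2 k$
$V{\left(T \right)} = 9 + \frac{8 + T + 2 i \sqrt{3}}{2 T}$ ($V{\left(T \right)} = 9 + \frac{T + \left(8 + \sqrt{2} \sqrt{-6}\right)}{T + T} = 9 + \frac{T + \left(8 + \sqrt{2} i \sqrt{6}\right)}{2 T} = 9 + \left(T + \left(8 + 2 i \sqrt{3}\right)\right) \frac{1}{2 T} = 9 + \left(8 + T + 2 i \sqrt{3}\right) \frac{1}{2 T} = 9 + \frac{8 + T + 2 i \sqrt{3}}{2 T}$)
$V{\left(E{\left(9 \right)} \right)} j{\left(-1 \right)} = \frac{4 + \frac{19}{2} \cdot \frac{56}{11} + i \sqrt{3}}{\frac{56}{11}} \cdot 2 \left(-1\right) = \frac{11 \left(4 + \frac{532}{11} + i \sqrt{3}\right)}{56} \left(-2\right) = \frac{11 \left(\frac{576}{11} + i \sqrt{3}\right)}{56} \left(-2\right) = \left(\frac{72}{7} + \frac{11 i \sqrt{3}}{56}\right) \left(-2\right) = - \frac{144}{7} - \frac{11 i \sqrt{3}}{28}$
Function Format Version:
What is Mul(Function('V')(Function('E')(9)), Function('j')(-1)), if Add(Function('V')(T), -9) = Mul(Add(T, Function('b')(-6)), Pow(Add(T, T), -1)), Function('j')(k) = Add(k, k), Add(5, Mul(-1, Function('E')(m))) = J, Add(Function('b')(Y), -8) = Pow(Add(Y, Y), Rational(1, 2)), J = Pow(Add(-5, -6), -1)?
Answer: Add(Rational(-144, 7), Mul(Rational(-11, 28), I, Pow(3, Rational(1, 2)))) ≈ Add(-20.571, Mul(-0.68045, I))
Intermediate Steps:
J = Rational(-1, 11) (J = Pow(-11, -1) = Rational(-1, 11) ≈ -0.090909)
Function('b')(Y) = Add(8, Mul(Pow(2, Rational(1, 2)), Pow(Y, Rational(1, 2)))) (Function('b')(Y) = Add(8, Pow(Add(Y, Y), Rational(1, 2))) = Add(8, Pow(Mul(2, Y), Rational(1, 2))) = Add(8, Mul(Pow(2, Rational(1, 2)), Pow(Y, Rational(1, 2)))))
Function('E')(m) = Rational(56, 11) (Function('E')(m) = Add(5, Mul(-1, Rational(-1, 11))) = Add(5, Rational(1, 11)) = Rational(56, 11))
Function('j')(k) = Mul(2, k)
Function('V')(T) = Add(9, Mul(Rational(1, 2), Pow(T, -1), Add(8, T, Mul(2, I, Pow(3, Rational(1, 2)))))) (Function('V')(T) = Add(9, Mul(Add(T, Add(8, Mul(Pow(2, Rational(1, 2)), Pow(-6, Rational(1, 2))))), Pow(Add(T, T), -1))) = Add(9, Mul(Add(T, Add(8, Mul(Pow(2, Rational(1, 2)), Mul(I, Pow(6, Rational(1, 2)))))), Pow(Mul(2, T), -1))) = Add(9, Mul(Add(T, Add(8, Mul(2, I, Pow(3, Rational(1, 2))))), Mul(Rational(1, 2), Pow(T, -1)))) = Add(9, Mul(Add(8, T, Mul(2, I, Pow(3, Rational(1, 2)))), Mul(Rational(1, 2), Pow(T, -1)))) = Add(9, Mul(Rational(1, 2), Pow(T, -1), Add(8, T, Mul(2, I, Pow(3, Rational(1, 2)))))))
Mul(Function('V')(Function('E')(9)), Function('j')(-1)) = Mul(Mul(Pow(Rational(56, 11), -1), Add(4, Mul(Rational(19, 2), Rational(56, 11)), Mul(I, Pow(3, Rational(1, 2))))), Mul(2, -1)) = Mul(Mul(Rational(11, 56), Add(4, Rational(532, 11), Mul(I, Pow(3, Rational(1, 2))))), -2) = Mul(Mul(Rational(11, 56), Add(Rational(576, 11), Mul(I, Pow(3, Rational(1, 2))))), -2) = Mul(Add(Rational(72, 7), Mul(Rational(11, 56), I, Pow(3, Rational(1, 2)))), -2) = Add(Rational(-144, 7), Mul(Rational(-11, 28), I, Pow(3, Rational(1, 2))))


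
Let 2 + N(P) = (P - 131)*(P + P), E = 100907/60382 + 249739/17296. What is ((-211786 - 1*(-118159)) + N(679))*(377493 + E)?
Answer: 5575794954925426905/22703632 ≈ 2.4559e+11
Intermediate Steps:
E = 8412513885/522183536 (E = 100907*(1/60382) + 249739*(1/17296) = 100907/60382 + 249739/17296 = 8412513885/522183536 ≈ 16.110)
N(P) = -2 + 2*P*(-131 + P) (N(P) = -2 + (P - 131)*(P + P) = -2 + (-131 + P)*(2*P) = -2 + 2*P*(-131 + P))
((-211786 - 1*(-118159)) + N(679))*(377493 + E) = ((-211786 - 1*(-118159)) + (-2 - 262*679 + 2*679²))*(377493 + 8412513885/522183536) = ((-211786 + 118159) + (-2 - 177898 + 2*461041))*(197129042069133/522183536) = (-93627 + (-2 - 177898 + 922082))*(197129042069133/522183536) = (-93627 + 744182)*(197129042069133/522183536) = 650555*(197129042069133/522183536) = 5575794954925426905/22703632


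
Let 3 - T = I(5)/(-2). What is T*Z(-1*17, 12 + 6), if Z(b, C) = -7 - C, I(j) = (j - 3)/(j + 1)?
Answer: -475/6 ≈ -79.167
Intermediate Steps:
I(j) = (-3 + j)/(1 + j)
T = 19/6 (T = 3 - (-3 + 5)/(1 + 5)/(-2) = 3 - 2/6*(-1)/2 = 3 - (⅙)*2*(-1)/2 = 3 - (-1)/(3*2) = 3 - 1*(-⅙) = 3 + ⅙ = 19/6 ≈ 3.1667)
T*Z(-1*17, 12 + 6) = 19*(-7 - (12 + 6))/6 = 19*(-7 - 1*18)/6 = 19*(-7 - 18)/6 = (19/6)*(-25) = -475/6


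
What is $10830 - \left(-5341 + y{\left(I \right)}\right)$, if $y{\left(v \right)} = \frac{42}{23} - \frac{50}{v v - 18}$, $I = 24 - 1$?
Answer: $\frac{190037451}{11753} \approx 16169.0$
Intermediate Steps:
$I = 23$ ($I = 24 - 1 = 23$)
$y{\left(v \right)} = \frac{42}{23} - \frac{50}{-18 + v^{2}}$ ($y{\left(v \right)} = 42 \cdot \frac{1}{23} - \frac{50}{v^{2} - 18} = \frac{42}{23} - \frac{50}{-18 + v^{2}}$)
$10830 - \left(-5341 + y{\left(I \right)}\right) = 10830 + \left(10165 - \left(4824 + \frac{2 \left(-953 + 21 \cdot 23^{2}\right)}{23 \left(-18 + 23^{2}\right)}\right)\right) = 10830 + \left(10165 - \left(4824 + \frac{2 \left(-953 + 21 \cdot 529\right)}{23 \left(-18 + 529\right)}\right)\right) = 10830 + \left(10165 - \left(4824 + \frac{2 \left(-953 + 11109\right)}{23 \cdot 511}\right)\right) = 10830 + \left(10165 - \left(4824 + \frac{2}{23} \cdot \frac{1}{511} \cdot 10156\right)\right) = 10830 + \left(10165 - \frac{56716784}{11753}\right) = 10830 + \frac{62752461}{11753} = \frac{190037451}{11753}$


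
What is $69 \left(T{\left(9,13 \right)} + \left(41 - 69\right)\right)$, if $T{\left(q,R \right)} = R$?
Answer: $-1035$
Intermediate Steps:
$69 \left(T{\left(9,13 \right)} + \left(41 - 69\right)\right) = 69 \left(13 + \left(41 - 69\right)\right) = 69 \left(13 - 28\right) = 69 \left(-15\right) = -1035$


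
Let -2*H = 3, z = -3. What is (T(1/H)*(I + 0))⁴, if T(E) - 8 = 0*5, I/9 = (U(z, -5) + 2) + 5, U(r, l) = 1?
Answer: 110075314176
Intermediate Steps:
H = -3/2 (H = -½*3 = -3/2 ≈ -1.5000)
I = 72 (I = 9*((1 + 2) + 5) = 9*(3 + 5) = 9*8 = 72)
T(E) = 8 (T(E) = 8 + 0*5 = 8 + 0 = 8)
(T(1/H)*(I + 0))⁴ = (8*(72 + 0))⁴ = (8*72)⁴ = 576⁴ = 110075314176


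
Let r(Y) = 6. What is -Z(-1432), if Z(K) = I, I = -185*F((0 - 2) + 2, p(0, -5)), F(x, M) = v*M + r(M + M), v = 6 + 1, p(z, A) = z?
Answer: 1110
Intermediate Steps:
v = 7
F(x, M) = 6 + 7*M (F(x, M) = 7*M + 6 = 6 + 7*M)
I = -1110 (I = -185*(6 + 7*0) = -185*(6 + 0) = -185*6 = -1110)
Z(K) = -1110
-Z(-1432) = -1*(-1110) = 1110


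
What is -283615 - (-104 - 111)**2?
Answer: -329840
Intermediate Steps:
-283615 - (-104 - 111)**2 = -283615 - 1*(-215)**2 = -283615 - 1*46225 = -283615 - 46225 = -329840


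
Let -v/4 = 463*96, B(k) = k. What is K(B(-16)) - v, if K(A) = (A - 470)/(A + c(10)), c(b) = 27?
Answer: 1955226/11 ≈ 1.7775e+5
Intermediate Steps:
v = -177792 (v = -1852*96 = -4*44448 = -177792)
K(A) = (-470 + A)/(27 + A) (K(A) = (A - 470)/(A + 27) = (-470 + A)/(27 + A))
K(B(-16)) - v = (-470 - 16)/(27 - 16) - 1*(-177792) = -486/11 + 177792 = 1955226/11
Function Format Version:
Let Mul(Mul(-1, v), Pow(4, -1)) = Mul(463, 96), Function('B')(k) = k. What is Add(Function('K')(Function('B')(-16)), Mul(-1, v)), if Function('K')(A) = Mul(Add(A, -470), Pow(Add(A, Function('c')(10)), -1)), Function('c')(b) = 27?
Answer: Rational(1955226, 11) ≈ 1.7775e+5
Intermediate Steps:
v = -177792 (v = Mul(-4, Mul(463, 96)) = Mul(-4, 44448) = -177792)
Function('K')(A) = Mul(Pow(Add(27, A), -1), Add(-470, A)) (Function('K')(A) = Mul(Add(A, -470), Pow(Add(A, 27), -1)) = Mul(Add(-470, A), Pow(Add(27, A), -1)) = Mul(Pow(Add(27, A), -1), Add(-470, A)))
Add(Function('K')(Function('B')(-16)), Mul(-1, v)) = Add(Mul(Pow(Add(27, -16), -1), Add(-470, -16)), Mul(-1, -177792)) = Add(Mul(Pow(11, -1), -486), 177792) = Add(Mul(Rational(1, 11), -486), 177792) = Add(Rational(-486, 11), 177792) = Rational(1955226, 11)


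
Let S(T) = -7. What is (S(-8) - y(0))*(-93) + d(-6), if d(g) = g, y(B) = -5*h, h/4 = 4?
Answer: -6795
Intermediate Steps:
h = 16 (h = 4*4 = 16)
y(B) = -80 (y(B) = -5*16 = -80)
(S(-8) - y(0))*(-93) + d(-6) = (-7 - 1*(-80))*(-93) - 6 = (-7 + 80)*(-93) - 6 = 73*(-93) - 6 = -6789 - 6 = -6795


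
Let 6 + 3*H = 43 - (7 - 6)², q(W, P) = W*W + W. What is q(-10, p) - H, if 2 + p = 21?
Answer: 78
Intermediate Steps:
p = 19 (p = -2 + 21 = 19)
q(W, P) = W + W² (q(W, P) = W² + W = W + W²)
H = 12 (H = -2 + (43 - (7 - 6)²)/3 = -2 + (43 - 1*1²)/3 = -2 + (43 - 1*1)/3 = -2 + (43 - 1)/3 = -2 + (⅓)*42 = -2 + 14 = 12)
q(-10, p) - H = -10*(1 - 10) - 1*12 = -10*(-9) - 12 = 90 - 12 = 78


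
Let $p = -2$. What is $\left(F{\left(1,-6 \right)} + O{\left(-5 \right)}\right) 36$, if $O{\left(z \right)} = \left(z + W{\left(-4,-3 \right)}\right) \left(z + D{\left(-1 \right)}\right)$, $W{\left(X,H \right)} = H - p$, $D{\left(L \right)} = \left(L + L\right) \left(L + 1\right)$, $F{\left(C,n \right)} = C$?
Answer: $1116$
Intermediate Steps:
$D{\left(L \right)} = 2 L \left(1 + L\right)$
$W{\left(X,H \right)} = 2 + H$ ($W{\left(X,H \right)} = H - -2 = H + 2 = 2 + H$)
$O{\left(z \right)} = z \left(-1 + z\right)$ ($O{\left(z \right)} = \left(z + \left(2 - 3\right)\right) \left(z + 2 \left(-1\right) \left(1 - 1\right)\right) = \left(z - 1\right) \left(z + 2 \left(-1\right) 0\right) = \left(-1 + z\right) \left(z + 0\right) = \left(-1 + z\right) z = z \left(-1 + z\right)$)
$\left(F{\left(1,-6 \right)} + O{\left(-5 \right)}\right) 36 = \left(1 - 5 \left(-1 - 5\right)\right) 36 = \left(1 - -30\right) 36 = \left(1 + 30\right) 36 = 31 \cdot 36 = 1116$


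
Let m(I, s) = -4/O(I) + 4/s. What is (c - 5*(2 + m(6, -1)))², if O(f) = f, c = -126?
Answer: 114244/9 ≈ 12694.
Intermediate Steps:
m(I, s) = -4/I + 4/s
(c - 5*(2 + m(6, -1)))² = (-126 - 5*(2 + (-4/6 + 4/(-1))))² = (-126 - 5*(2 + (-4*⅙ + 4*(-1))))² = (-126 - 5*(2 + (-⅔ - 4)))² = (-126 - 5*(2 - 14/3))² = (-126 - 5*(-8/3))² = (-126 + 40/3)² = (-338/3)² = 114244/9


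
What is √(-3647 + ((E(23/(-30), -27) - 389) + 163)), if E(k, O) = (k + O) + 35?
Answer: I*√3479190/30 ≈ 62.175*I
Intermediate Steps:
E(k, O) = 35 + O + k (E(k, O) = (O + k) + 35 = 35 + O + k)
√(-3647 + ((E(23/(-30), -27) - 389) + 163)) = √(-3647 + (((35 - 27 + 23/(-30)) - 389) + 163)) = √(-3647 + (((35 - 27 + 23*(-1/30)) - 389) + 163)) = √(-3647 + (((35 - 27 - 23/30) - 389) + 163)) = √(-3647 + ((217/30 - 389) + 163)) = √(-3647 + (-11453/30 + 163)) = √(-3647 - 6563/30) = √(-115973/30) = I*√3479190/30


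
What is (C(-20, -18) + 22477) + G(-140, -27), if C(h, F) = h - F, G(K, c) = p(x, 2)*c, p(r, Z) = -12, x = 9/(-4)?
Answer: 22799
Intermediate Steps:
x = -9/4 (x = 9*(-¼) = -9/4 ≈ -2.2500)
G(K, c) = -12*c
(C(-20, -18) + 22477) + G(-140, -27) = ((-20 - 1*(-18)) + 22477) - 12*(-27) = ((-20 + 18) + 22477) + 324 = (-2 + 22477) + 324 = 22475 + 324 = 22799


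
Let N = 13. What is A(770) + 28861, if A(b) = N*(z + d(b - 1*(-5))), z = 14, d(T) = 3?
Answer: 29082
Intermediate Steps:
A(b) = 221 (A(b) = 13*(14 + 3) = 13*17 = 221)
A(770) + 28861 = 221 + 28861 = 29082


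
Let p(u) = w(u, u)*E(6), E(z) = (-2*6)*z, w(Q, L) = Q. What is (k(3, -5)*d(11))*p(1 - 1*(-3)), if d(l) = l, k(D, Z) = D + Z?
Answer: 6336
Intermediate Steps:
E(z) = -12*z
p(u) = -72*u (p(u) = u*(-12*6) = u*(-72) = -72*u)
(k(3, -5)*d(11))*p(1 - 1*(-3)) = ((3 - 5)*11)*(-72*(1 - 1*(-3))) = (-2*11)*(-72*(1 + 3)) = -(-1584)*4 = -22*(-288) = 6336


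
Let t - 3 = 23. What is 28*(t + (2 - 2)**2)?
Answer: 728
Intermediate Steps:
t = 26 (t = 3 + 23 = 26)
28*(t + (2 - 2)**2) = 28*(26 + (2 - 2)**2) = 28*(26 + 0**2) = 28*(26 + 0) = 28*26 = 728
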